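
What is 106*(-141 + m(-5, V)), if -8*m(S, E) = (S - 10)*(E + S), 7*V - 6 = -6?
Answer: -63759/4 ≈ -15940.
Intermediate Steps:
V = 0 (V = 6/7 + (⅐)*(-6) = 6/7 - 6/7 = 0)
m(S, E) = -(-10 + S)*(E + S)/8 (m(S, E) = -(S - 10)*(E + S)/8 = -(-10 + S)*(E + S)/8)
106*(-141 + m(-5, V)) = 106*(-141 + (-⅛*(-5)² + (5/4)*0 + (5/4)*(-5) - ⅛*0*(-5))) = 106*(-141 + (-⅛*25 + 0 - 25/4 + 0)) = 106*(-141 + (-25/8 + 0 - 25/4 + 0)) = 106*(-141 - 75/8) = 106*(-1203/8) = -63759/4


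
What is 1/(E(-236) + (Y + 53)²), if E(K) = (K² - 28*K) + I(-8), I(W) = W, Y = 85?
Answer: 1/81340 ≈ 1.2294e-5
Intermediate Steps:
E(K) = -8 + K² - 28*K (E(K) = (K² - 28*K) - 8 = -8 + K² - 28*K)
1/(E(-236) + (Y + 53)²) = 1/((-8 + (-236)² - 28*(-236)) + (85 + 53)²) = 1/((-8 + 55696 + 6608) + 138²) = 1/(62296 + 19044) = 1/81340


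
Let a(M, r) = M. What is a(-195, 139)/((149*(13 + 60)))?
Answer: -195/10877 ≈ -0.017928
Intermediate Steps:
a(-195, 139)/((149*(13 + 60))) = -195*1/(149*(13 + 60)) = -195/(149*73) = -195/10877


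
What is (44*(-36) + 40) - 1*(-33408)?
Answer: 31864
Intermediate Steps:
(44*(-36) + 40) - 1*(-33408) = (-1584 + 40) + 33408 = -1544 + 33408 = 31864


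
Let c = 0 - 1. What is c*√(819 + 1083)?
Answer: -√1902 ≈ -43.612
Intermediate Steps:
c = -1
c*√(819 + 1083) = -√(819 + 1083) = -√1902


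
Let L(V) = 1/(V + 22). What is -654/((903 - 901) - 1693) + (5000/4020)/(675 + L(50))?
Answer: 2139744618/5506347497 ≈ 0.38860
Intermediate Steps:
L(V) = 1/(22 + V)
-654/((903 - 901) - 1693) + (5000/4020)/(675 + L(50)) = -654/((903 - 901) - 1693) + (5000/4020)/(675 + 1/(22 + 50)) = -654/(2 - 1693) + (5000*(1/4020))/(675 + 1/72) = -654/(-1691) + 250/(201*(675 + 1/72)) = -654*(-1/1691) + 250/(201*(48601/72)) = 654/1691 + (250/201)*(72/48601) = 654/1691 + 6000/3256267 = 2139744618/5506347497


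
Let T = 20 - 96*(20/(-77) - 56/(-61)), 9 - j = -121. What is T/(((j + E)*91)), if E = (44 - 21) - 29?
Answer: -50723/13250237 ≈ -0.0038281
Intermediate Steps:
j = 130 (j = 9 - 1*(-121) = 9 + 121 = 130)
E = -6 (E = 23 - 29 = -6)
T = -202892/4697 (T = 20 - 96*(20*(-1/77) - 56*(-1/61)) = 20 - 96*(-20/77 + 56/61) = 20 - 96*3092/4697 = 20 - 296832/4697 = -202892/4697 ≈ -43.196)
T/(((j + E)*91)) = -202892*1/(91*(130 - 6))/4697 = -202892/(4697*(124*91)) = -202892/4697/11284 = -202892/4697*1/11284 = -50723/13250237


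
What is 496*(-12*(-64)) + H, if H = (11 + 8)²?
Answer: 381289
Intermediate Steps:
H = 361 (H = 19² = 361)
496*(-12*(-64)) + H = 496*(-12*(-64)) + 361 = 496*768 + 361 = 380928 + 361 = 381289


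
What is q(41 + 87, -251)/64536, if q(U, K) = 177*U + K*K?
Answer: 85657/64536 ≈ 1.3273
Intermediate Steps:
q(U, K) = K**2 + 177*U (q(U, K) = 177*U + K**2 = K**2 + 177*U)
q(41 + 87, -251)/64536 = ((-251)**2 + 177*(41 + 87))/64536 = (63001 + 177*128)*(1/64536) = (63001 + 22656)*(1/64536) = 85657*(1/64536) = 85657/64536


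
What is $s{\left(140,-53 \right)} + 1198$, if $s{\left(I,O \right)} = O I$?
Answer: $-6222$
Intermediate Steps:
$s{\left(I,O \right)} = I O$
$s{\left(140,-53 \right)} + 1198 = 140 \left(-53\right) + 1198 = -7420 + 1198 = -6222$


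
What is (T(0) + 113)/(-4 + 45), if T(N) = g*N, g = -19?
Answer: 113/41 ≈ 2.7561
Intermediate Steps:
T(N) = -19*N
(T(0) + 113)/(-4 + 45) = (-19*0 + 113)/(-4 + 45) = (0 + 113)/41 = 113*(1/41) = 113/41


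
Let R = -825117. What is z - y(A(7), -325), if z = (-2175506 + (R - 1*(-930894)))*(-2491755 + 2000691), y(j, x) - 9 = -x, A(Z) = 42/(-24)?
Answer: 1016369401322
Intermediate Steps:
A(Z) = -7/4 (A(Z) = 42*(-1/24) = -7/4)
y(j, x) = 9 - x
z = 1016369401656 (z = (-2175506 + (-825117 - 1*(-930894)))*(-2491755 + 2000691) = (-2175506 + (-825117 + 930894))*(-491064) = (-2175506 + 105777)*(-491064) = -2069729*(-491064) = 1016369401656)
z - y(A(7), -325) = 1016369401656 - (9 - 1*(-325)) = 1016369401656 - (9 + 325) = 1016369401656 - 1*334 = 1016369401656 - 334 = 1016369401322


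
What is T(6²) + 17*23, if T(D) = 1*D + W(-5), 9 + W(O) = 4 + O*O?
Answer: 447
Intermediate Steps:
W(O) = -5 + O² (W(O) = -9 + (4 + O*O) = -9 + (4 + O²) = -5 + O²)
T(D) = 20 + D (T(D) = 1*D + (-5 + (-5)²) = D + (-5 + 25) = D + 20 = 20 + D)
T(6²) + 17*23 = (20 + 6²) + 17*23 = (20 + 36) + 391 = 56 + 391 = 447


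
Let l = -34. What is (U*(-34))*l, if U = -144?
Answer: -166464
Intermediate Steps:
(U*(-34))*l = -144*(-34)*(-34) = 4896*(-34) = -166464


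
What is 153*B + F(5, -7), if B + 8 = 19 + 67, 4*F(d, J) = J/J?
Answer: 47737/4 ≈ 11934.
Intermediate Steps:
F(d, J) = ¼ (F(d, J) = (J/J)/4 = (¼)*1 = ¼)
B = 78 (B = -8 + (19 + 67) = -8 + 86 = 78)
153*B + F(5, -7) = 153*78 + ¼ = 11934 + ¼ = 47737/4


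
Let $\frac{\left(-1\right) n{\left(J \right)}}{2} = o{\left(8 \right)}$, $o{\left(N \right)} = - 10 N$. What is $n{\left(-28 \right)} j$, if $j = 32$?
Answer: $5120$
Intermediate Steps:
$n{\left(J \right)} = 160$ ($n{\left(J \right)} = - 2 \left(\left(-10\right) 8\right) = \left(-2\right) \left(-80\right) = 160$)
$n{\left(-28 \right)} j = 160 \cdot 32 = 5120$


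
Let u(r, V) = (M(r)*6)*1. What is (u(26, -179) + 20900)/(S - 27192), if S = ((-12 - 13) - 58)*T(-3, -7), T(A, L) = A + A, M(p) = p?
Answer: -10528/13347 ≈ -0.78879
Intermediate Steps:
T(A, L) = 2*A
u(r, V) = 6*r (u(r, V) = (r*6)*1 = (6*r)*1 = 6*r)
S = 498 (S = ((-12 - 13) - 58)*(2*(-3)) = (-25 - 58)*(-6) = -83*(-6) = 498)
(u(26, -179) + 20900)/(S - 27192) = (6*26 + 20900)/(498 - 27192) = (156 + 20900)/(-26694) = 21056*(-1/26694) = -10528/13347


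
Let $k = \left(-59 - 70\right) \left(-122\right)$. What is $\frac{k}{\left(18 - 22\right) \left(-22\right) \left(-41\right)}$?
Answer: $- \frac{7869}{1804} \approx -4.362$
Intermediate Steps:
$k = 15738$ ($k = \left(-129\right) \left(-122\right) = 15738$)
$\frac{k}{\left(18 - 22\right) \left(-22\right) \left(-41\right)} = \frac{15738}{\left(18 - 22\right) \left(-22\right) \left(-41\right)} = \frac{15738}{\left(-4\right) \left(-22\right) \left(-41\right)} = \frac{15738}{88 \left(-41\right)} = \frac{15738}{-3608} = 15738 \left(- \frac{1}{3608}\right) = - \frac{7869}{1804}$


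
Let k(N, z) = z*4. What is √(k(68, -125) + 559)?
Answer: √59 ≈ 7.6811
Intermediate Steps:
k(N, z) = 4*z
√(k(68, -125) + 559) = √(4*(-125) + 559) = √(-500 + 559) = √59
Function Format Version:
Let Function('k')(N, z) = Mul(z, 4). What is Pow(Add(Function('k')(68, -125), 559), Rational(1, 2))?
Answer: Pow(59, Rational(1, 2)) ≈ 7.6811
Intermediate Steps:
Function('k')(N, z) = Mul(4, z)
Pow(Add(Function('k')(68, -125), 559), Rational(1, 2)) = Pow(Add(Mul(4, -125), 559), Rational(1, 2)) = Pow(Add(-500, 559), Rational(1, 2)) = Pow(59, Rational(1, 2))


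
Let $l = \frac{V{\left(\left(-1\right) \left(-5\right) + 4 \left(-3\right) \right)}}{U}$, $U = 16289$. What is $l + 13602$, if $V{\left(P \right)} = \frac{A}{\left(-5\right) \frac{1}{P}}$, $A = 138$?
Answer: $\frac{158259408}{11635} \approx 13602.0$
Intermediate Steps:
$V{\left(P \right)} = - \frac{138 P}{5}$ ($V{\left(P \right)} = \frac{138}{\left(-5\right) \frac{1}{P}} = 138 \left(- \frac{P}{5}\right) = - \frac{138 P}{5}$)
$l = \frac{138}{11635}$ ($l = \frac{\left(- \frac{138}{5}\right) \left(\left(-1\right) \left(-5\right) + 4 \left(-3\right)\right)}{16289} = - \frac{138 \left(5 - 12\right)}{5} \cdot \frac{1}{16289} = \left(- \frac{138}{5}\right) \left(-7\right) \frac{1}{16289} = \frac{966}{5} \cdot \frac{1}{16289} = \frac{138}{11635} \approx 0.011861$)
$l + 13602 = \frac{138}{11635} + 13602 = \frac{158259408}{11635}$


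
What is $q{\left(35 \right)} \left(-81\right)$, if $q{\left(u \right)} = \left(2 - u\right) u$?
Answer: $93555$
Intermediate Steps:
$q{\left(u \right)} = u \left(2 - u\right)$
$q{\left(35 \right)} \left(-81\right) = 35 \left(2 - 35\right) \left(-81\right) = 35 \left(-33\right) \left(-81\right) = \left(-1155\right) \left(-81\right) = 93555$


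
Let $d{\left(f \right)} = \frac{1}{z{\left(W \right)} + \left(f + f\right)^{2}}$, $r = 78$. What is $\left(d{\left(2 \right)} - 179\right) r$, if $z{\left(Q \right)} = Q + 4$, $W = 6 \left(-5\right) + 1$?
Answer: $- \frac{41912}{3} \approx -13971.0$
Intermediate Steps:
$W = -29$ ($W = -30 + 1 = -29$)
$z{\left(Q \right)} = 4 + Q$
$d{\left(f \right)} = \frac{1}{-25 + 4 f^{2}}$ ($d{\left(f \right)} = \frac{1}{\left(4 - 29\right) + \left(f + f\right)^{2}} = \frac{1}{-25 + \left(2 f\right)^{2}} = \frac{1}{-25 + 4 f^{2}}$)
$\left(d{\left(2 \right)} - 179\right) r = \left(\frac{1}{-25 + 4 \cdot 2^{2}} - 179\right) 78 = \left(\frac{1}{-25 + 4 \cdot 4} - 179\right) 78 = \left(\frac{1}{-25 + 16} - 179\right) 78 = \left(\frac{1}{-9} - 179\right) 78 = \left(- \frac{1}{9} - 179\right) 78 = \left(- \frac{1612}{9}\right) 78 = - \frac{41912}{3}$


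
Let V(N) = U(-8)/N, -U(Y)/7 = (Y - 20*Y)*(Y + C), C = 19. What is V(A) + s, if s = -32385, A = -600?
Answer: -2427412/75 ≈ -32366.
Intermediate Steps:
U(Y) = 133*Y*(19 + Y) (U(Y) = -7*(Y - 20*Y)*(Y + 19) = -7*(-19*Y)*(19 + Y) = -(-133)*Y*(19 + Y) = 133*Y*(19 + Y))
V(N) = -11704/N (V(N) = (133*(-8)*(19 - 8))/N = (133*(-8)*11)/N = -11704/N)
V(A) + s = -11704/(-600) - 32385 = -11704*(-1/600) - 32385 = 1463/75 - 32385 = -2427412/75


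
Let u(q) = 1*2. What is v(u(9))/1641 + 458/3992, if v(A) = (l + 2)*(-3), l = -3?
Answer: 127259/1091812 ≈ 0.11656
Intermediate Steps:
u(q) = 2
v(A) = 3 (v(A) = (-3 + 2)*(-3) = -1*(-3) = 3)
v(u(9))/1641 + 458/3992 = 3/1641 + 458/3992 = 3*(1/1641) + 458*(1/3992) = 1/547 + 229/1996 = 127259/1091812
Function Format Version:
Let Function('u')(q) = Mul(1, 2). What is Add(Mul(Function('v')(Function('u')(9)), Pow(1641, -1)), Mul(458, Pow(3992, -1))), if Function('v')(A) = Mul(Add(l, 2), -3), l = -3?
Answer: Rational(127259, 1091812) ≈ 0.11656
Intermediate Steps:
Function('u')(q) = 2
Function('v')(A) = 3 (Function('v')(A) = Mul(Add(-3, 2), -3) = Mul(-1, -3) = 3)
Add(Mul(Function('v')(Function('u')(9)), Pow(1641, -1)), Mul(458, Pow(3992, -1))) = Add(Mul(3, Pow(1641, -1)), Mul(458, Pow(3992, -1))) = Add(Mul(3, Rational(1, 1641)), Mul(458, Rational(1, 3992))) = Add(Rational(1, 547), Rational(229, 1996)) = Rational(127259, 1091812)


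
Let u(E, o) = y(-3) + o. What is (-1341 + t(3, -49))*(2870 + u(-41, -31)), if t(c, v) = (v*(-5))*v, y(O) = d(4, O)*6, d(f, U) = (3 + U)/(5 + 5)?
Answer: -37889294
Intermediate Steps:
d(f, U) = 3/10 + U/10 (d(f, U) = (3 + U)/10 = (3 + U)*(1/10) = 3/10 + U/10)
y(O) = 9/5 + 3*O/5 (y(O) = (3/10 + O/10)*6 = 9/5 + 3*O/5)
u(E, o) = o (u(E, o) = (9/5 + (3/5)*(-3)) + o = (9/5 - 9/5) + o = 0 + o = o)
t(c, v) = -5*v**2 (t(c, v) = (-5*v)*v = -5*v**2)
(-1341 + t(3, -49))*(2870 + u(-41, -31)) = (-1341 - 5*(-49)**2)*(2870 - 31) = (-1341 - 5*2401)*2839 = (-1341 - 12005)*2839 = -13346*2839 = -37889294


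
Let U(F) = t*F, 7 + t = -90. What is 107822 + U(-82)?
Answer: 115776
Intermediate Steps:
t = -97 (t = -7 - 90 = -97)
U(F) = -97*F
107822 + U(-82) = 107822 - 97*(-82) = 107822 + 7954 = 115776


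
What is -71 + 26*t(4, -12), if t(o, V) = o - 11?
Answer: -253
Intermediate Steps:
t(o, V) = -11 + o
-71 + 26*t(4, -12) = -71 + 26*(-11 + 4) = -71 + 26*(-7) = -71 - 182 = -253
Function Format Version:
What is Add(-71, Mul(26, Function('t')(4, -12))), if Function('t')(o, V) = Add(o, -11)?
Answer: -253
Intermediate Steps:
Function('t')(o, V) = Add(-11, o)
Add(-71, Mul(26, Function('t')(4, -12))) = Add(-71, Mul(26, Add(-11, 4))) = Add(-71, Mul(26, -7)) = Add(-71, -182) = -253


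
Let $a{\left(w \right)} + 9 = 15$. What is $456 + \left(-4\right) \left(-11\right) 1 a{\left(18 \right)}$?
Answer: $720$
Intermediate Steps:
$a{\left(w \right)} = 6$ ($a{\left(w \right)} = -9 + 15 = 6$)
$456 + \left(-4\right) \left(-11\right) 1 a{\left(18 \right)} = 456 + \left(-4\right) \left(-11\right) 1 \cdot 6 = 456 + 44 \cdot 1 \cdot 6 = 456 + 44 \cdot 6 = 456 + 264 = 720$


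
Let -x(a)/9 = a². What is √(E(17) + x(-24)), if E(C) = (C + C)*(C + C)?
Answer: 2*I*√1007 ≈ 63.467*I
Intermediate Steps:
E(C) = 4*C² (E(C) = (2*C)*(2*C) = 4*C²)
x(a) = -9*a²
√(E(17) + x(-24)) = √(4*17² - 9*(-24)²) = √(4*289 - 9*576) = √(1156 - 5184) = √(-4028) = 2*I*√1007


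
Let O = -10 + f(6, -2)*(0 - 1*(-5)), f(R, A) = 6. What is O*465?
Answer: 9300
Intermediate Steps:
O = 20 (O = -10 + 6*(0 - 1*(-5)) = -10 + 6*(0 + 5) = -10 + 6*5 = -10 + 30 = 20)
O*465 = 20*465 = 9300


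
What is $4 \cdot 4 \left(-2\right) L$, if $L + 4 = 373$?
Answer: $-11808$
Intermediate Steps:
$L = 369$ ($L = -4 + 373 = 369$)
$4 \cdot 4 \left(-2\right) L = 4 \cdot 4 \left(-2\right) 369 = 16 \left(-2\right) 369 = \left(-32\right) 369 = -11808$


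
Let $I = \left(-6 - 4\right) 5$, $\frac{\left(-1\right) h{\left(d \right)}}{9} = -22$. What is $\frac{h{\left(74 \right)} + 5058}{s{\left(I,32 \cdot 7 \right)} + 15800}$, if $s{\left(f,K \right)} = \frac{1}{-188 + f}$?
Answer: $\frac{1250928}{3760399} \approx 0.33266$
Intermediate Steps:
$h{\left(d \right)} = 198$ ($h{\left(d \right)} = \left(-9\right) \left(-22\right) = 198$)
$I = -50$ ($I = \left(-10\right) 5 = -50$)
$\frac{h{\left(74 \right)} + 5058}{s{\left(I,32 \cdot 7 \right)} + 15800} = \frac{198 + 5058}{\frac{1}{-188 - 50} + 15800} = \frac{5256}{\frac{1}{-238} + 15800} = \frac{5256}{- \frac{1}{238} + 15800} = \frac{5256}{\frac{3760399}{238}} = 5256 \cdot \frac{238}{3760399} = \frac{1250928}{3760399}$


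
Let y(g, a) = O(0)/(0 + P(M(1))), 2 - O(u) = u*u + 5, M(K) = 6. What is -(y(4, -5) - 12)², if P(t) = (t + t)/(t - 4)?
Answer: -625/4 ≈ -156.25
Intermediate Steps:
P(t) = 2*t/(-4 + t) (P(t) = (2*t)/(-4 + t) = 2*t/(-4 + t))
O(u) = -3 - u² (O(u) = 2 - (u*u + 5) = 2 - (u² + 5) = 2 - (5 + u²) = 2 + (-5 - u²) = -3 - u²)
y(g, a) = -½ (y(g, a) = (-3 - 1*0²)/(0 + 2*6/(-4 + 6)) = (-3 - 1*0)/(0 + 2*6/2) = (-3 + 0)/(0 + 2*6*(½)) = -3/(0 + 6) = -3/6 = -3*⅙ = -½)
-(y(4, -5) - 12)² = -(-½ - 12)² = -(-25/2)² = -1*625/4 = -625/4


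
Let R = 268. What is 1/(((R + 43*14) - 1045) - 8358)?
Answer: -1/8533 ≈ -0.00011719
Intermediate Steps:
1/(((R + 43*14) - 1045) - 8358) = 1/(((268 + 43*14) - 1045) - 8358) = 1/(((268 + 602) - 1045) - 8358) = 1/((870 - 1045) - 8358) = 1/(-175 - 8358) = 1/(-8533) = -1/8533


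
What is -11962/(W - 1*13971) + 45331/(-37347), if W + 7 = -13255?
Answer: -787754309/1017070851 ≈ -0.77453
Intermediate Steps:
W = -13262 (W = -7 - 13255 = -13262)
-11962/(W - 1*13971) + 45331/(-37347) = -11962/(-13262 - 1*13971) + 45331/(-37347) = -11962/(-13262 - 13971) + 45331*(-1/37347) = -11962/(-27233) - 45331/37347 = -11962*(-1/27233) - 45331/37347 = 11962/27233 - 45331/37347 = -787754309/1017070851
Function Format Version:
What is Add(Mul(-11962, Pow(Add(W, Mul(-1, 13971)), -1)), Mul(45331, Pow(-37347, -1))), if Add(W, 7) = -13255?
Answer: Rational(-787754309, 1017070851) ≈ -0.77453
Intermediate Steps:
W = -13262 (W = Add(-7, -13255) = -13262)
Add(Mul(-11962, Pow(Add(W, Mul(-1, 13971)), -1)), Mul(45331, Pow(-37347, -1))) = Add(Mul(-11962, Pow(Add(-13262, Mul(-1, 13971)), -1)), Mul(45331, Pow(-37347, -1))) = Add(Mul(-11962, Pow(Add(-13262, -13971), -1)), Mul(45331, Rational(-1, 37347))) = Add(Mul(-11962, Pow(-27233, -1)), Rational(-45331, 37347)) = Add(Mul(-11962, Rational(-1, 27233)), Rational(-45331, 37347)) = Add(Rational(11962, 27233), Rational(-45331, 37347)) = Rational(-787754309, 1017070851)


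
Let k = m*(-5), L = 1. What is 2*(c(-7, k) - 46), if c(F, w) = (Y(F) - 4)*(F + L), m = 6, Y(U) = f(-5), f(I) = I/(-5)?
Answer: -56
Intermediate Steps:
f(I) = -I/5 (f(I) = I*(-⅕) = -I/5)
Y(U) = 1 (Y(U) = -⅕*(-5) = 1)
k = -30 (k = 6*(-5) = -30)
c(F, w) = -3 - 3*F (c(F, w) = (1 - 4)*(F + 1) = -3*(1 + F) = -3 - 3*F)
2*(c(-7, k) - 46) = 2*((-3 - 3*(-7)) - 46) = 2*((-3 + 21) - 46) = 2*(18 - 46) = 2*(-28) = -56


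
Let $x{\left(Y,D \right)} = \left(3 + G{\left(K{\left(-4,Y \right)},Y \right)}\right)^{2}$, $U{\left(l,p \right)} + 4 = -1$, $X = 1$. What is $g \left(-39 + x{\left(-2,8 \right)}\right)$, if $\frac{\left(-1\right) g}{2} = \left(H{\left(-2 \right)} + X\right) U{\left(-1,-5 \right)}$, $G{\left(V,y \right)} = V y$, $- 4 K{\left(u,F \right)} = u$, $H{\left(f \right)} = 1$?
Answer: $-760$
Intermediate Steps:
$K{\left(u,F \right)} = - \frac{u}{4}$
$U{\left(l,p \right)} = -5$ ($U{\left(l,p \right)} = -4 - 1 = -5$)
$x{\left(Y,D \right)} = \left(3 + Y\right)^{2}$ ($x{\left(Y,D \right)} = \left(3 + \left(- \frac{1}{4}\right) \left(-4\right) Y\right)^{2} = \left(3 + 1 Y\right)^{2} = \left(3 + Y\right)^{2}$)
$g = 20$ ($g = - 2 \left(1 + 1\right) \left(-5\right) = - 2 \cdot 2 \left(-5\right) = \left(-2\right) \left(-10\right) = 20$)
$g \left(-39 + x{\left(-2,8 \right)}\right) = 20 \left(-39 + \left(3 - 2\right)^{2}\right) = 20 \left(-39 + 1^{2}\right) = 20 \left(-39 + 1\right) = 20 \left(-38\right) = -760$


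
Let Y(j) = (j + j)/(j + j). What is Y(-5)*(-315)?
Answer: -315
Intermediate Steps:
Y(j) = 1 (Y(j) = (2*j)/((2*j)) = (2*j)*(1/(2*j)) = 1)
Y(-5)*(-315) = 1*(-315) = -315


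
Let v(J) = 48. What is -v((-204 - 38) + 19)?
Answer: -48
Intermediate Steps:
-v((-204 - 38) + 19) = -1*48 = -48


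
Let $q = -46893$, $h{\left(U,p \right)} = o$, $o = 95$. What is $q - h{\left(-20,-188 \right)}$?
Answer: $-46988$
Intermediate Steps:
$h{\left(U,p \right)} = 95$
$q - h{\left(-20,-188 \right)} = -46893 - 95 = -46988$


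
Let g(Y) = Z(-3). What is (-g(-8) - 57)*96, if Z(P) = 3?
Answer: -5760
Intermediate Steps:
g(Y) = 3
(-g(-8) - 57)*96 = (-1*3 - 57)*96 = (-3 - 57)*96 = -60*96 = -5760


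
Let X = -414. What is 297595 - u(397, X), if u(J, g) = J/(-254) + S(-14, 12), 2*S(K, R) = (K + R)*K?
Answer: 75585971/254 ≈ 2.9758e+5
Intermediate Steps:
S(K, R) = K*(K + R)/2 (S(K, R) = ((K + R)*K)/2 = (K*(K + R))/2 = K*(K + R)/2)
u(J, g) = 14 - J/254 (u(J, g) = J/(-254) + (1/2)*(-14)*(-14 + 12) = -J/254 + (1/2)*(-14)*(-2) = -J/254 + 14 = 14 - J/254)
297595 - u(397, X) = 297595 - (14 - 1/254*397) = 297595 - (14 - 397/254) = 297595 - 1*3159/254 = 297595 - 3159/254 = 75585971/254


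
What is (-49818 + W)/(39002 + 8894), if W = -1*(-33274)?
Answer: -2068/5987 ≈ -0.34542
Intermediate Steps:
W = 33274
(-49818 + W)/(39002 + 8894) = (-49818 + 33274)/(39002 + 8894) = -16544/47896 = -16544*1/47896 = -2068/5987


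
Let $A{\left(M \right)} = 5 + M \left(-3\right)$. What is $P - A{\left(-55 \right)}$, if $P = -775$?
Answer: $-945$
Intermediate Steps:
$A{\left(M \right)} = 5 - 3 M$
$P - A{\left(-55 \right)} = -775 - \left(5 - -165\right) = -775 - \left(5 + 165\right) = -775 - 170 = -945$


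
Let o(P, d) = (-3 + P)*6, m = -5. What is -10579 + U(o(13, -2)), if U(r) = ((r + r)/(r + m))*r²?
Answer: -29969/11 ≈ -2724.5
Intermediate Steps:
o(P, d) = -18 + 6*P
U(r) = 2*r³/(-5 + r) (U(r) = ((r + r)/(r - 5))*r² = ((2*r)/(-5 + r))*r² = (2*r/(-5 + r))*r² = 2*r³/(-5 + r))
-10579 + U(o(13, -2)) = -10579 + 2*(-18 + 6*13)³/(-5 + (-18 + 6*13)) = -10579 + 2*(-18 + 78)³/(-5 + (-18 + 78)) = -10579 + 2*60³/(-5 + 60) = -10579 + 2*216000/55 = -10579 + 2*216000*(1/55) = -10579 + 86400/11 = -29969/11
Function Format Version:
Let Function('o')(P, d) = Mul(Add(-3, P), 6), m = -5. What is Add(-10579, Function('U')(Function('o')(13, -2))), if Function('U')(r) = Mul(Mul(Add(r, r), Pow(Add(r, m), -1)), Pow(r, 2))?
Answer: Rational(-29969, 11) ≈ -2724.5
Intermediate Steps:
Function('o')(P, d) = Add(-18, Mul(6, P))
Function('U')(r) = Mul(2, Pow(r, 3), Pow(Add(-5, r), -1)) (Function('U')(r) = Mul(Mul(Add(r, r), Pow(Add(r, -5), -1)), Pow(r, 2)) = Mul(Mul(Mul(2, r), Pow(Add(-5, r), -1)), Pow(r, 2)) = Mul(Mul(2, r, Pow(Add(-5, r), -1)), Pow(r, 2)) = Mul(2, Pow(r, 3), Pow(Add(-5, r), -1)))
Add(-10579, Function('U')(Function('o')(13, -2))) = Add(-10579, Mul(2, Pow(Add(-18, Mul(6, 13)), 3), Pow(Add(-5, Add(-18, Mul(6, 13))), -1))) = Add(-10579, Mul(2, Pow(Add(-18, 78), 3), Pow(Add(-5, Add(-18, 78)), -1))) = Add(-10579, Mul(2, Pow(60, 3), Pow(Add(-5, 60), -1))) = Add(-10579, Mul(2, 216000, Pow(55, -1))) = Add(-10579, Mul(2, 216000, Rational(1, 55))) = Add(-10579, Rational(86400, 11)) = Rational(-29969, 11)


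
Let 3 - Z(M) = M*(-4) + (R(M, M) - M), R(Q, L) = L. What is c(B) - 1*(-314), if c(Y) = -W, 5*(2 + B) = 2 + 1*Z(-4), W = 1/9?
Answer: 2825/9 ≈ 313.89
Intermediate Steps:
W = 1/9 ≈ 0.11111
Z(M) = 3 + 4*M (Z(M) = 3 - (M*(-4) + (M - M)) = 3 - (-4*M + 0) = 3 - (-4)*M = 3 + 4*M)
B = -21/5 (B = -2 + (2 + 1*(3 + 4*(-4)))/5 = -2 + (2 + 1*(3 - 16))/5 = -2 + (2 + 1*(-13))/5 = -2 + (2 - 13)/5 = -2 + (1/5)*(-11) = -2 - 11/5 = -21/5 ≈ -4.2000)
c(Y) = -1/9 (c(Y) = -1*1/9 = -1/9)
c(B) - 1*(-314) = -1/9 - 1*(-314) = -1/9 + 314 = 2825/9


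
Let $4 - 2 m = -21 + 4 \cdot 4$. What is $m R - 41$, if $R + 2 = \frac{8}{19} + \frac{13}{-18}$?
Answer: $- \frac{3903}{76} \approx -51.355$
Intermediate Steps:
$R = - \frac{787}{342}$ ($R = -2 + \left(\frac{8}{19} + \frac{13}{-18}\right) = -2 + \left(8 \cdot \frac{1}{19} + 13 \left(- \frac{1}{18}\right)\right) = -2 + \left(\frac{8}{19} - \frac{13}{18}\right) = -2 - \frac{103}{342} = - \frac{787}{342} \approx -2.3012$)
$m = \frac{9}{2}$ ($m = 2 - \frac{-21 + 4 \cdot 4}{2} = 2 - \frac{-21 + 16}{2} = 2 - - \frac{5}{2} = 2 + \frac{5}{2} = \frac{9}{2} \approx 4.5$)
$m R - 41 = \frac{9}{2} \left(- \frac{787}{342}\right) - 41 = - \frac{787}{76} - 41 = - \frac{3903}{76}$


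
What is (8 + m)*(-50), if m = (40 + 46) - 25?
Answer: -3450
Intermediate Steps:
m = 61 (m = 86 - 25 = 61)
(8 + m)*(-50) = (8 + 61)*(-50) = 69*(-50) = -3450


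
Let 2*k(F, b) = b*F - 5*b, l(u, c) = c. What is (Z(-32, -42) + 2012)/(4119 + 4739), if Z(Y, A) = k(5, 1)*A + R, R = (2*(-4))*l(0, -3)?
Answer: 1018/4429 ≈ 0.22985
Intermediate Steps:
R = 24 (R = (2*(-4))*(-3) = -8*(-3) = 24)
k(F, b) = -5*b/2 + F*b/2 (k(F, b) = (b*F - 5*b)/2 = (F*b - 5*b)/2 = (-5*b + F*b)/2 = -5*b/2 + F*b/2)
Z(Y, A) = 24 (Z(Y, A) = ((½)*1*(-5 + 5))*A + 24 = ((½)*1*0)*A + 24 = 0*A + 24 = 0 + 24 = 24)
(Z(-32, -42) + 2012)/(4119 + 4739) = (24 + 2012)/(4119 + 4739) = 2036/8858 = 2036*(1/8858) = 1018/4429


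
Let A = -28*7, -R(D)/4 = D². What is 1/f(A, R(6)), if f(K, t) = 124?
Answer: 1/124 ≈ 0.0080645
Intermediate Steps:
R(D) = -4*D²
A = -196
1/f(A, R(6)) = 1/124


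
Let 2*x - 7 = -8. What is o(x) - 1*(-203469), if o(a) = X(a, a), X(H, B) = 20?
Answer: 203489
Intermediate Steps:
x = -½ (x = 7/2 + (½)*(-8) = 7/2 - 4 = -½ ≈ -0.50000)
o(a) = 20
o(x) - 1*(-203469) = 20 - 1*(-203469) = 20 + 203469 = 203489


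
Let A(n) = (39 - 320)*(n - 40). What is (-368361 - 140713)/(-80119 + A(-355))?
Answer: -254537/15438 ≈ -16.488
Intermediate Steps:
A(n) = 11240 - 281*n (A(n) = -281*(-40 + n) = 11240 - 281*n)
(-368361 - 140713)/(-80119 + A(-355)) = (-368361 - 140713)/(-80119 + (11240 - 281*(-355))) = -509074/(-80119 + (11240 + 99755)) = -509074/(-80119 + 110995) = -509074/30876 = -509074*1/30876 = -254537/15438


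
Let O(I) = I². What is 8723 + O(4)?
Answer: 8739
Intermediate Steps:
8723 + O(4) = 8723 + 4² = 8723 + 16 = 8739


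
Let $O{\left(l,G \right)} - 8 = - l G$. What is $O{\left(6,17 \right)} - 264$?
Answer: $-358$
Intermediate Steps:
$O{\left(l,G \right)} = 8 - G l$ ($O{\left(l,G \right)} = 8 - l G = 8 - G l$)
$O{\left(6,17 \right)} - 264 = \left(8 - 17 \cdot 6\right) - 264 = \left(8 - 102\right) - 264 = -94 - 264 = -358$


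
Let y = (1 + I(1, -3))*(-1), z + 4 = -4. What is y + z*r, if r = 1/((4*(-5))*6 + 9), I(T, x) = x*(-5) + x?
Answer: -1435/111 ≈ -12.928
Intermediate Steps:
z = -8 (z = -4 - 4 = -8)
I(T, x) = -4*x (I(T, x) = -5*x + x = -4*x)
y = -13 (y = (1 - 4*(-3))*(-1) = (1 + 12)*(-1) = 13*(-1) = -13)
r = -1/111 (r = 1/(-20*6 + 9) = 1/(-120 + 9) = 1/(-111) = -1/111 ≈ -0.0090090)
y + z*r = -13 - 8*(-1/111) = -13 + 8/111 = -1435/111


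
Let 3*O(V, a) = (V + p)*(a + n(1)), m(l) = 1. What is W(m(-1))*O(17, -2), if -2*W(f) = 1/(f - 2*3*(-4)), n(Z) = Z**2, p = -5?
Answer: 2/25 ≈ 0.080000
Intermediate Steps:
O(V, a) = (1 + a)*(-5 + V)/3 (O(V, a) = ((V - 5)*(a + 1**2))/3 = ((-5 + V)*(a + 1))/3 = ((-5 + V)*(1 + a))/3 = ((1 + a)*(-5 + V))/3 = (1 + a)*(-5 + V)/3)
W(f) = -1/(2*(24 + f)) (W(f) = -1/(2*(f - 2*3*(-4))) = -1/(2*(f - 6*(-4))) = -1/(2*(f + 24)) = -1/(2*(24 + f)))
W(m(-1))*O(17, -2) = (-1/(48 + 2*1))*(-5/3 - 5/3*(-2) + (1/3)*17 + (1/3)*17*(-2)) = (-1/(48 + 2))*(-5/3 + 10/3 + 17/3 - 34/3) = -1/50*(-4) = 2/25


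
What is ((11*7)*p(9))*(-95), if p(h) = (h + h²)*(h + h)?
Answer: -11850300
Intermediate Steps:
p(h) = 2*h*(h + h²) (p(h) = (h + h²)*(2*h) = 2*h*(h + h²))
((11*7)*p(9))*(-95) = ((11*7)*(2*9²*(1 + 9)))*(-95) = (77*(2*81*10))*(-95) = (77*1620)*(-95) = 124740*(-95) = -11850300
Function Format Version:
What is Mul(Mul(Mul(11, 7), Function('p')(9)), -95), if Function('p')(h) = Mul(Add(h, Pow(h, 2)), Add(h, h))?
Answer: -11850300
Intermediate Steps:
Function('p')(h) = Mul(2, h, Add(h, Pow(h, 2))) (Function('p')(h) = Mul(Add(h, Pow(h, 2)), Mul(2, h)) = Mul(2, h, Add(h, Pow(h, 2))))
Mul(Mul(Mul(11, 7), Function('p')(9)), -95) = Mul(Mul(Mul(11, 7), Mul(2, Pow(9, 2), Add(1, 9))), -95) = Mul(Mul(77, Mul(2, 81, 10)), -95) = Mul(Mul(77, 1620), -95) = Mul(124740, -95) = -11850300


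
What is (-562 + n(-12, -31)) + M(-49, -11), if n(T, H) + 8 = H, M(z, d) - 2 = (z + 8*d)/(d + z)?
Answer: -35803/60 ≈ -596.72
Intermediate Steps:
M(z, d) = 2 + (z + 8*d)/(d + z)
n(T, H) = -8 + H
(-562 + n(-12, -31)) + M(-49, -11) = (-562 + (-8 - 31)) + (3*(-49) + 10*(-11))/(-11 - 49) = (-562 - 39) + (-147 - 110)/(-60) = -601 - 1/60*(-257) = -601 + 257/60 = -35803/60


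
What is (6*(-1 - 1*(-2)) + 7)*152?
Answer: 1976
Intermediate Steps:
(6*(-1 - 1*(-2)) + 7)*152 = (6*(-1 + 2) + 7)*152 = (6*1 + 7)*152 = (6 + 7)*152 = 13*152 = 1976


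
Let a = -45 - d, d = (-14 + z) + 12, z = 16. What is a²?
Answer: 3481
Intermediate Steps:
d = 14 (d = (-14 + 16) + 12 = 2 + 12 = 14)
a = -59 (a = -45 - 1*14 = -45 - 14 = -59)
a² = (-59)² = 3481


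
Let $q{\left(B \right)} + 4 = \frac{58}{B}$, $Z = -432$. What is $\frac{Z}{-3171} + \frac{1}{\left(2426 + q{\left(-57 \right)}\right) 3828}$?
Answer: $\frac{25355957107}{186119621072} \approx 0.13623$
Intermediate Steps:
$q{\left(B \right)} = -4 + \frac{58}{B}$
$\frac{Z}{-3171} + \frac{1}{\left(2426 + q{\left(-57 \right)}\right) 3828} = - \frac{432}{-3171} + \frac{1}{\left(2426 - \left(4 - \frac{58}{-57}\right)\right) 3828} = \left(-432\right) \left(- \frac{1}{3171}\right) + \frac{1}{2426 + \left(-4 + 58 \left(- \frac{1}{57}\right)\right)} \frac{1}{3828} = \frac{144}{1057} + \frac{1}{2426 - \frac{286}{57}} \cdot \frac{1}{3828} = \frac{144}{1057} + \frac{1}{\frac{137996}{57}} \cdot \frac{1}{3828} = \frac{144}{1057} + \frac{57}{137996} \cdot \frac{1}{3828} = \frac{144}{1057} + \frac{19}{176082896} = \frac{25355957107}{186119621072}$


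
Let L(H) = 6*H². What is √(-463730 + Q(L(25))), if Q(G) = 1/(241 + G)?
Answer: I*√7386328998139/3991 ≈ 680.98*I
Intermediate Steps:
√(-463730 + Q(L(25))) = √(-463730 + 1/(241 + 6*25²)) = √(-463730 + 1/(241 + 6*625)) = √(-463730 + 1/(241 + 3750)) = √(-463730 + 1/3991) = √(-1850746429/3991) = I*√7386328998139/3991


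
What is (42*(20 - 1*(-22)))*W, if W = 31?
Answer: 54684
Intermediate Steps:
(42*(20 - 1*(-22)))*W = (42*(20 - 1*(-22)))*31 = (42*(20 + 22))*31 = (42*42)*31 = 1764*31 = 54684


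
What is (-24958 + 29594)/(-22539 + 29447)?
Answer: 1159/1727 ≈ 0.67111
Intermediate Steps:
(-24958 + 29594)/(-22539 + 29447) = 4636/6908 = 4636*(1/6908) = 1159/1727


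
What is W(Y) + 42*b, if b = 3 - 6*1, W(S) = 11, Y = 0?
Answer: -115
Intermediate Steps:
b = -3 (b = 3 - 6 = -3)
W(Y) + 42*b = 11 + 42*(-3) = 11 - 126 = -115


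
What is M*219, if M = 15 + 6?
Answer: 4599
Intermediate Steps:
M = 21
M*219 = 21*219 = 4599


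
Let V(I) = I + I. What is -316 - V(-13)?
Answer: -290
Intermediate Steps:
V(I) = 2*I
-316 - V(-13) = -316 - 2*(-13) = -316 - 1*(-26) = -316 + 26 = -290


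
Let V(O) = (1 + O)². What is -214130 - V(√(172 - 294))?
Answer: -214009 - 2*I*√122 ≈ -2.1401e+5 - 22.091*I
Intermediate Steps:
-214130 - V(√(172 - 294)) = -214130 - (1 + √(172 - 294))² = -214130 - (1 + √(-122))² = -214130 - (1 + I*√122)²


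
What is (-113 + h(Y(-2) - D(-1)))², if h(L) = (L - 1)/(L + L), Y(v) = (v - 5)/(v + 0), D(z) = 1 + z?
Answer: 2486929/196 ≈ 12688.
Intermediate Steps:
Y(v) = (-5 + v)/v
h(L) = (-1 + L)/(2*L) (h(L) = (-1 + L)/((2*L)) = (-1 + L)*(1/(2*L)) = (-1 + L)/(2*L))
(-113 + h(Y(-2) - D(-1)))² = (-113 + (-1 + ((-5 - 2)/(-2) - (1 - 1)))/(2*((-5 - 2)/(-2) - (1 - 1))))² = (-113 + (-1 + (-½*(-7) - 1*0))/(2*(-½*(-7) - 1*0)))² = (-113 + (-1 + (7/2 + 0))/(2*(7/2 + 0)))² = (-113 + (-1 + 7/2)/(2*(7/2)))² = (-113 + (½)*(2/7)*(5/2))² = (-113 + 5/14)² = (-1577/14)² = 2486929/196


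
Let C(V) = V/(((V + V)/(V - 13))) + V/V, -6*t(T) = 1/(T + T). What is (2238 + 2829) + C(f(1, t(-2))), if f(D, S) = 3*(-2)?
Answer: 10117/2 ≈ 5058.5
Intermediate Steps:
t(T) = -1/(12*T) (t(T) = -1/(6*(T + T)) = -1/(2*T)/6 = -1/(12*T))
f(D, S) = -6
C(V) = -11/2 + V/2 (C(V) = V/(((2*V)/(-13 + V))) + 1 = V/((2*V/(-13 + V))) + 1 = V*((-13 + V)/(2*V)) + 1 = (-13/2 + V/2) + 1 = -11/2 + V/2)
(2238 + 2829) + C(f(1, t(-2))) = (2238 + 2829) + (-11/2 + (½)*(-6)) = 5067 + (-11/2 - 3) = 5067 - 17/2 = 10117/2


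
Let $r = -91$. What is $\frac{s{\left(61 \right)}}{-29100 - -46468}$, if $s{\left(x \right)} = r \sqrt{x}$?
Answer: $- \frac{7 \sqrt{61}}{1336} \approx -0.040922$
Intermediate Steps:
$s{\left(x \right)} = - 91 \sqrt{x}$
$\frac{s{\left(61 \right)}}{-29100 - -46468} = \frac{\left(-91\right) \sqrt{61}}{-29100 - -46468} = \frac{\left(-91\right) \sqrt{61}}{-29100 + 46468} = \frac{\left(-91\right) \sqrt{61}}{17368} = - 91 \sqrt{61} \cdot \frac{1}{17368} = - \frac{7 \sqrt{61}}{1336}$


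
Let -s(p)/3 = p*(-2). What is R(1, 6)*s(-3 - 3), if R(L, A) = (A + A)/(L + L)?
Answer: -216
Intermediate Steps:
s(p) = 6*p (s(p) = -3*p*(-2) = -(-6)*p = 6*p)
R(L, A) = A/L (R(L, A) = (2*A)/((2*L)) = (2*A)*(1/(2*L)) = A/L)
R(1, 6)*s(-3 - 3) = (6/1)*(6*(-3 - 3)) = (6*1)*(6*(-6)) = 6*(-36) = -216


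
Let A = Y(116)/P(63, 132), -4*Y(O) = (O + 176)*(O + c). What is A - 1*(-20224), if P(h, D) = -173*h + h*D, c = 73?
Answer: 829403/41 ≈ 20229.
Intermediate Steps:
P(h, D) = -173*h + D*h
Y(O) = -(73 + O)*(176 + O)/4 (Y(O) = -(O + 176)*(O + 73)/4 = -(176 + O)*(73 + O)/4 = -(73 + O)*(176 + O)/4)
A = 219/41 (A = (-3212 - 249/4*116 - ¼*116²)/((63*(-173 + 132))) = (-3212 - 7221 - ¼*13456)/((63*(-41))) = (-3212 - 7221 - 3364)/(-2583) = -13797*(-1/2583) = 219/41 ≈ 5.3415)
A - 1*(-20224) = 219/41 - 1*(-20224) = 219/41 + 20224 = 829403/41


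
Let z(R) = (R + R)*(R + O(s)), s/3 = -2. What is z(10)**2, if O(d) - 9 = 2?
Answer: 176400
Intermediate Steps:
s = -6 (s = 3*(-2) = -6)
O(d) = 11 (O(d) = 9 + 2 = 11)
z(R) = 2*R*(11 + R) (z(R) = (R + R)*(R + 11) = (2*R)*(11 + R) = 2*R*(11 + R))
z(10)**2 = (2*10*(11 + 10))**2 = (2*10*21)**2 = 420**2 = 176400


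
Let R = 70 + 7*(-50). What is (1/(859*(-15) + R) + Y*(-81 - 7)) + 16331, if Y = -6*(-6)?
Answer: 173290894/13165 ≈ 13163.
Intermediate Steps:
R = -280 (R = 70 - 350 = -280)
Y = 36
(1/(859*(-15) + R) + Y*(-81 - 7)) + 16331 = (1/(859*(-15) - 280) + 36*(-81 - 7)) + 16331 = (1/(-12885 - 280) + 36*(-88)) + 16331 = (1/(-13165) - 3168) + 16331 = (-1/13165 - 3168) + 16331 = -41706721/13165 + 16331 = 173290894/13165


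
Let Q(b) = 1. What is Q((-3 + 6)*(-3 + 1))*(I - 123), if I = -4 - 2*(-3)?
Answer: -121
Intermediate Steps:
I = 2 (I = -4 + 6 = 2)
Q((-3 + 6)*(-3 + 1))*(I - 123) = 1*(2 - 123) = 1*(-121) = -121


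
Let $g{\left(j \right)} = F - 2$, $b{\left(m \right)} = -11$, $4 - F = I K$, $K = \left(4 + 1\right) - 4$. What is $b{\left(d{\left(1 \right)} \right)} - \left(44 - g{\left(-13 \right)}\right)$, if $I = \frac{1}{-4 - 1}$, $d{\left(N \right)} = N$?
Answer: $- \frac{264}{5} \approx -52.8$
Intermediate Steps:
$K = 1$ ($K = 5 - 4 = 1$)
$I = - \frac{1}{5}$ ($I = \frac{1}{-5} = - \frac{1}{5} \approx -0.2$)
$F = \frac{21}{5}$ ($F = 4 - \left(- \frac{1}{5}\right) 1 = 4 - - \frac{1}{5} = 4 + \frac{1}{5} = \frac{21}{5} \approx 4.2$)
$g{\left(j \right)} = \frac{11}{5}$ ($g{\left(j \right)} = \frac{21}{5} - 2 = \frac{11}{5}$)
$b{\left(d{\left(1 \right)} \right)} - \left(44 - g{\left(-13 \right)}\right) = -11 - \left(44 - \frac{11}{5}\right) = -11 - \frac{209}{5} = - \frac{264}{5}$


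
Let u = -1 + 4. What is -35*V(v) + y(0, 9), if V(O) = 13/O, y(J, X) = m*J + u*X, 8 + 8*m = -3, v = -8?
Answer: 671/8 ≈ 83.875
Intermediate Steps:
u = 3
m = -11/8 (m = -1 + (⅛)*(-3) = -1 - 3/8 = -11/8 ≈ -1.3750)
y(J, X) = 3*X - 11*J/8 (y(J, X) = -11*J/8 + 3*X = 3*X - 11*J/8)
-35*V(v) + y(0, 9) = -455/(-8) + (3*9 - 11/8*0) = -455*(-1)/8 + (27 + 0) = -35*(-13/8) + 27 = 455/8 + 27 = 671/8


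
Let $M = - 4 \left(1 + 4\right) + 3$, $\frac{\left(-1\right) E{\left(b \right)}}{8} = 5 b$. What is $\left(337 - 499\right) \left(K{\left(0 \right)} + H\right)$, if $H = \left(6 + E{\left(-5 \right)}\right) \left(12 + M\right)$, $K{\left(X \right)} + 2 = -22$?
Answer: $170748$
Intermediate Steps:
$E{\left(b \right)} = - 40 b$ ($E{\left(b \right)} = - 8 \cdot 5 b = - 40 b$)
$K{\left(X \right)} = -24$ ($K{\left(X \right)} = -2 - 22 = -24$)
$M = -17$ ($M = \left(-4\right) 5 + 3 = -20 + 3 = -17$)
$H = -1030$ ($H = \left(6 - -200\right) \left(12 - 17\right) = \left(6 + 200\right) \left(-5\right) = 206 \left(-5\right) = -1030$)
$\left(337 - 499\right) \left(K{\left(0 \right)} + H\right) = \left(337 - 499\right) \left(-24 - 1030\right) = \left(-162\right) \left(-1054\right) = 170748$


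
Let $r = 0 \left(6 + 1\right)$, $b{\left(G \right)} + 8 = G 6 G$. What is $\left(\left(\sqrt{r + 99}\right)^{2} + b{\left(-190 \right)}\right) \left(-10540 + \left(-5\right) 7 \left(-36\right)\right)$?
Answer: $-2010892480$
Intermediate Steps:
$b{\left(G \right)} = -8 + 6 G^{2}$ ($b{\left(G \right)} = -8 + G 6 G = -8 + 6 G G = -8 + 6 G^{2}$)
$r = 0$ ($r = 0 \cdot 7 = 0$)
$\left(\left(\sqrt{r + 99}\right)^{2} + b{\left(-190 \right)}\right) \left(-10540 + \left(-5\right) 7 \left(-36\right)\right) = \left(\left(\sqrt{0 + 99}\right)^{2} - \left(8 - 6 \left(-190\right)^{2}\right)\right) \left(-10540 + \left(-5\right) 7 \left(-36\right)\right) = \left(\left(\sqrt{99}\right)^{2} + \left(-8 + 6 \cdot 36100\right)\right) \left(-10540 - -1260\right) = \left(\left(3 \sqrt{11}\right)^{2} + \left(-8 + 216600\right)\right) \left(-10540 + 1260\right) = \left(99 + 216592\right) \left(-9280\right) = 216691 \left(-9280\right) = -2010892480$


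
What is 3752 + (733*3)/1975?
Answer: 7412399/1975 ≈ 3753.1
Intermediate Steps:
3752 + (733*3)/1975 = 3752 + 2199*(1/1975) = 3752 + 2199/1975 = 7412399/1975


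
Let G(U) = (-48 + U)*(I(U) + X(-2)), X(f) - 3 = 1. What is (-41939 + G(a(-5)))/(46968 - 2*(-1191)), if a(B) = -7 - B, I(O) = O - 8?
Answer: -41639/49350 ≈ -0.84375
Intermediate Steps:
I(O) = -8 + O
X(f) = 4 (X(f) = 3 + 1 = 4)
G(U) = (-48 + U)*(-4 + U) (G(U) = (-48 + U)*((-8 + U) + 4) = (-48 + U)*(-4 + U))
(-41939 + G(a(-5)))/(46968 - 2*(-1191)) = (-41939 + (192 + (-7 - 1*(-5))² - 52*(-7 - 1*(-5))))/(46968 - 2*(-1191)) = (-41939 + (192 + (-7 + 5)² - 52*(-7 + 5)))/(46968 + 2382) = (-41939 + (192 + (-2)² - 52*(-2)))/49350 = (-41939 + (192 + 4 + 104))*(1/49350) = (-41939 + 300)*(1/49350) = -41639*1/49350 = -41639/49350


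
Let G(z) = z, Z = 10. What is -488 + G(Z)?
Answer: -478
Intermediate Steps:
-488 + G(Z) = -488 + 10 = -478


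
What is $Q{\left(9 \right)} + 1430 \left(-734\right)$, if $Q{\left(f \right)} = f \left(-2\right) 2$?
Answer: $-1049656$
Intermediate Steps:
$Q{\left(f \right)} = - 4 f$ ($Q{\left(f \right)} = - 2 f 2 = - 4 f$)
$Q{\left(9 \right)} + 1430 \left(-734\right) = \left(-4\right) 9 + 1430 \left(-734\right) = -36 - 1049620 = -1049656$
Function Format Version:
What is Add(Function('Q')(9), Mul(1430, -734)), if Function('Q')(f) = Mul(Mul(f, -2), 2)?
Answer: -1049656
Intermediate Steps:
Function('Q')(f) = Mul(-4, f) (Function('Q')(f) = Mul(Mul(-2, f), 2) = Mul(-4, f))
Add(Function('Q')(9), Mul(1430, -734)) = Add(Mul(-4, 9), Mul(1430, -734)) = Add(-36, -1049620) = -1049656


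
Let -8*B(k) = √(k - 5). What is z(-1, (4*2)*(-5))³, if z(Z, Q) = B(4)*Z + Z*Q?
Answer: (320 + I)³/512 ≈ 63998.0 + 600.0*I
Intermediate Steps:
B(k) = -√(-5 + k)/8 (B(k) = -√(k - 5)/8 = -√(-5 + k)/8)
z(Z, Q) = Q*Z - I*Z/8 (z(Z, Q) = (-√(-5 + 4)/8)*Z + Z*Q = (-I/8)*Z + Q*Z = -I*Z/8 + Q*Z = Q*Z - I*Z/8)
z(-1, (4*2)*(-5))³ = ((⅛)*(-1)*(-I + 8*((4*2)*(-5))))³ = ((⅛)*(-1)*(-I + 8*(8*(-5))))³ = ((⅛)*(-1)*(-I + 8*(-40)))³ = ((⅛)*(-1)*(-I - 320))³ = ((⅛)*(-1)*(-320 - I))³ = (40 + I/8)³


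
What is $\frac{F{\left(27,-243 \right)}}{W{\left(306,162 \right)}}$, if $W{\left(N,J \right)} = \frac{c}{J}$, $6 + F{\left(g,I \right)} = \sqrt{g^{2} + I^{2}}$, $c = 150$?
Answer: $- \frac{162}{25} + \frac{729 \sqrt{82}}{25} \approx 257.58$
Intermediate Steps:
$F{\left(g,I \right)} = -6 + \sqrt{I^{2} + g^{2}}$ ($F{\left(g,I \right)} = -6 + \sqrt{g^{2} + I^{2}} = -6 + \sqrt{I^{2} + g^{2}}$)
$W{\left(N,J \right)} = \frac{150}{J}$
$\frac{F{\left(27,-243 \right)}}{W{\left(306,162 \right)}} = \frac{-6 + \sqrt{\left(-243\right)^{2} + 27^{2}}}{150 \cdot \frac{1}{162}} = \frac{-6 + \sqrt{59049 + 729}}{150 \cdot \frac{1}{162}} = \frac{-6 + \sqrt{59778}}{\frac{25}{27}} = \left(-6 + 27 \sqrt{82}\right) \frac{27}{25} = - \frac{162}{25} + \frac{729 \sqrt{82}}{25}$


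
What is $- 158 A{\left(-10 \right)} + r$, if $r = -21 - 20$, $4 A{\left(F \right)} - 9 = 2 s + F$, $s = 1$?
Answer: $- \frac{161}{2} \approx -80.5$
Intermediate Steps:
$A{\left(F \right)} = \frac{11}{4} + \frac{F}{4}$ ($A{\left(F \right)} = \frac{9}{4} + \frac{2 \cdot 1 + F}{4} = \frac{9}{4} + \frac{2 + F}{4} = \frac{9}{4} + \left(\frac{1}{2} + \frac{F}{4}\right) = \frac{11}{4} + \frac{F}{4}$)
$r = -41$
$- 158 A{\left(-10 \right)} + r = - 158 \left(\frac{11}{4} + \frac{1}{4} \left(-10\right)\right) - 41 = - 158 \left(\frac{11}{4} - \frac{5}{2}\right) - 41 = \left(-158\right) \frac{1}{4} - 41 = - \frac{79}{2} - 41 = - \frac{161}{2}$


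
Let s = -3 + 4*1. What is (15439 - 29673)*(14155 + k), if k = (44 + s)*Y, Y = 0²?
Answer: -201482270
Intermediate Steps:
s = 1 (s = -3 + 4 = 1)
Y = 0
k = 0 (k = (44 + 1)*0 = 45*0 = 0)
(15439 - 29673)*(14155 + k) = (15439 - 29673)*(14155 + 0) = -14234*14155 = -201482270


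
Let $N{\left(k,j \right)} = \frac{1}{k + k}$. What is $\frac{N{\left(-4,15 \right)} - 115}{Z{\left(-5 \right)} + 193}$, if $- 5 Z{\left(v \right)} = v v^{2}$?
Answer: $- \frac{921}{1744} \approx -0.5281$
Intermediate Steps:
$N{\left(k,j \right)} = \frac{1}{2 k}$
$Z{\left(v \right)} = - \frac{v^{3}}{5}$ ($Z{\left(v \right)} = - \frac{v v^{2}}{5} = - \frac{v^{3}}{5}$)
$\frac{N{\left(-4,15 \right)} - 115}{Z{\left(-5 \right)} + 193} = \frac{\frac{1}{2 \left(-4\right)} - 115}{- \frac{\left(-5\right)^{3}}{5} + 193} = \frac{\frac{1}{2} \left(- \frac{1}{4}\right) - 115}{\left(- \frac{1}{5}\right) \left(-125\right) + 193} = \frac{- \frac{1}{8} - 115}{25 + 193} = - \frac{921}{8 \cdot 218} = \left(- \frac{921}{8}\right) \frac{1}{218} = - \frac{921}{1744}$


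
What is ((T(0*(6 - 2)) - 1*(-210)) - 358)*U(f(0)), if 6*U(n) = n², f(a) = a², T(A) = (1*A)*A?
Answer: 0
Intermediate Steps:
T(A) = A² (T(A) = A*A = A²)
U(n) = n²/6
((T(0*(6 - 2)) - 1*(-210)) - 358)*U(f(0)) = (((0*(6 - 2))² - 1*(-210)) - 358)*((0²)²/6) = (((0*4)² + 210) - 358)*((⅙)*0²) = ((0² + 210) - 358)*((⅙)*0) = ((0 + 210) - 358)*0 = (210 - 358)*0 = -148*0 = 0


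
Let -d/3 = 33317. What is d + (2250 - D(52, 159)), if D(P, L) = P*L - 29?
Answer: -105940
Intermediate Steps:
d = -99951 (d = -3*33317 = -99951)
D(P, L) = -29 + L*P (D(P, L) = L*P - 29 = -29 + L*P)
d + (2250 - D(52, 159)) = -99951 + (2250 - (-29 + 159*52)) = -99951 + (2250 - (-29 + 8268)) = -99951 + (2250 - 1*8239) = -99951 + (2250 - 8239) = -99951 - 5989 = -105940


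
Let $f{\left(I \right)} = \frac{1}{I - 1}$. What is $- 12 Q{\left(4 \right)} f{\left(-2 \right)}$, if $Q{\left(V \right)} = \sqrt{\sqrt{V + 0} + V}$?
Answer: $4 \sqrt{6} \approx 9.798$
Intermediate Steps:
$Q{\left(V \right)} = \sqrt{V + \sqrt{V}}$ ($Q{\left(V \right)} = \sqrt{\sqrt{V} + V} = \sqrt{V + \sqrt{V}}$)
$f{\left(I \right)} = \frac{1}{-1 + I}$
$- 12 Q{\left(4 \right)} f{\left(-2 \right)} = \frac{\left(-12\right) \sqrt{4 + \sqrt{4}}}{-1 - 2} = \frac{\left(-12\right) \sqrt{4 + 2}}{-3} = - 12 \sqrt{6} \left(- \frac{1}{3}\right) = 4 \sqrt{6}$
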